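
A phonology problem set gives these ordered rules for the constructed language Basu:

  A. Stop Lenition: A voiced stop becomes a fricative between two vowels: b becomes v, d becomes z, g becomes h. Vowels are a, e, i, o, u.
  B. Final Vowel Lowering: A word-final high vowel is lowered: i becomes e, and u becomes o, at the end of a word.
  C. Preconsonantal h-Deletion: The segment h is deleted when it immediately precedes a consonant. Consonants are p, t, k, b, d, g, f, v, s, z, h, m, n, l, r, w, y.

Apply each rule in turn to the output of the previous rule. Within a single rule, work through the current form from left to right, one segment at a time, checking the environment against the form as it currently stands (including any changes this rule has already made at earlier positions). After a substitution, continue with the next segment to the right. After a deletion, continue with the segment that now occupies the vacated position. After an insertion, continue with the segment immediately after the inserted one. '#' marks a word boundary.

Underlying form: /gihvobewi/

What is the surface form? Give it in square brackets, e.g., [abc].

A Stop Lenition: [gihvobewi] → [gihvovewi]
B Final Vowel Lowering: [gihvovewi] → [gihvovewe]
C Preconsonantal h-Deletion: [gihvovewe] → [givovewe]

[givovewe]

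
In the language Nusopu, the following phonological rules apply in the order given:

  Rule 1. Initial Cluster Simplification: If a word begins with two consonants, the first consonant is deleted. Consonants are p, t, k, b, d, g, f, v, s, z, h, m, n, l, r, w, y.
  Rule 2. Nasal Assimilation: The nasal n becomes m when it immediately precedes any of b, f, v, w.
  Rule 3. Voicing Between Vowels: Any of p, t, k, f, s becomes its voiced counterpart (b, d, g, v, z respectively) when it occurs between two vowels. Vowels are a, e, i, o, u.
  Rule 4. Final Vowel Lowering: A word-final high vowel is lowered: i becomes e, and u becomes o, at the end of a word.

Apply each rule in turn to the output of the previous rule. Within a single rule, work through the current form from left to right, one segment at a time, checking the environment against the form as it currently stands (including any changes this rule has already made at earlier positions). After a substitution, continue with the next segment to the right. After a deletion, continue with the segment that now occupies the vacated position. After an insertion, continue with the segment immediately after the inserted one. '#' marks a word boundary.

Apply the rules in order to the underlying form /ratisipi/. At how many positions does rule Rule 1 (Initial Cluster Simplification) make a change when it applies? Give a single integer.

Rule 1 Initial Cluster Simplification: no change — [ratisipi]
Rule 2 Nasal Assimilation: no change — [ratisipi]
Rule 3 Voicing Between Vowels: [ratisipi] → [radizibi]
Rule 4 Final Vowel Lowering: [radizibi] → [radizibe]
Rule Rule 1 changed 0 position(s).

0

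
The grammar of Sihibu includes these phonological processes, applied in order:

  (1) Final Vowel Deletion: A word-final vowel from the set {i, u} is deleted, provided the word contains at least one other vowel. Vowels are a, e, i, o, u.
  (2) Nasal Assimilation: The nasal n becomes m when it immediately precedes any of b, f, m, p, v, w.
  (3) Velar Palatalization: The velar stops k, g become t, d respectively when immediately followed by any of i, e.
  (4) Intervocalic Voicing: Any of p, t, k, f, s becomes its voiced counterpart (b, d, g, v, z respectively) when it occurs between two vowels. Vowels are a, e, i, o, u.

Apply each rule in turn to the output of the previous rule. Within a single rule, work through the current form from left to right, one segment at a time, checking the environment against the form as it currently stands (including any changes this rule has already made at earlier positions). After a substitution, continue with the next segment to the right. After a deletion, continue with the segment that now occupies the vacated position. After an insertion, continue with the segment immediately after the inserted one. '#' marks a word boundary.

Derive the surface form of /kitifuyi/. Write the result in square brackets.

[tidivuy]

(1) Final Vowel Deletion: [kitifuyi] → [kitifuy]
(2) Nasal Assimilation: no change — [kitifuy]
(3) Velar Palatalization: [kitifuy] → [titifuy]
(4) Intervocalic Voicing: [titifuy] → [tidivuy]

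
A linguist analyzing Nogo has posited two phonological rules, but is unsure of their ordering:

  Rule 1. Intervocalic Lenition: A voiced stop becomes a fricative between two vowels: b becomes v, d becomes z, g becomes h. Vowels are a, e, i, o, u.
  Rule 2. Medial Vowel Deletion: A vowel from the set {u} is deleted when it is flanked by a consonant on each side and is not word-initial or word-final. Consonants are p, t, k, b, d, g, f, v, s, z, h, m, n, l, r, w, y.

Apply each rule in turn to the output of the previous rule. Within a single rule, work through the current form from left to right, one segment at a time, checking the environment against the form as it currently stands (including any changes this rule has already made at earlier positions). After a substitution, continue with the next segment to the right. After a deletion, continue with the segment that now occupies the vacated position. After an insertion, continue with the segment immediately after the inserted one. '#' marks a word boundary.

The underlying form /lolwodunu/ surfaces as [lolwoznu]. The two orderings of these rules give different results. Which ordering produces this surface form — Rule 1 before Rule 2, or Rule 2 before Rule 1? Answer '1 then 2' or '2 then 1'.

Order 1 then 2:
  1 Intervocalic Lenition: [lolwodunu] → [lolwozunu]
  2 Medial Vowel Deletion: [lolwozunu] → [lolwoznu]
  result: [lolwoznu]
Order 2 then 1:
  2 Medial Vowel Deletion: [lolwodunu] → [lolwodnu]
  1 Intervocalic Lenition: no change — [lolwodnu]
  result: [lolwodnu]

1 then 2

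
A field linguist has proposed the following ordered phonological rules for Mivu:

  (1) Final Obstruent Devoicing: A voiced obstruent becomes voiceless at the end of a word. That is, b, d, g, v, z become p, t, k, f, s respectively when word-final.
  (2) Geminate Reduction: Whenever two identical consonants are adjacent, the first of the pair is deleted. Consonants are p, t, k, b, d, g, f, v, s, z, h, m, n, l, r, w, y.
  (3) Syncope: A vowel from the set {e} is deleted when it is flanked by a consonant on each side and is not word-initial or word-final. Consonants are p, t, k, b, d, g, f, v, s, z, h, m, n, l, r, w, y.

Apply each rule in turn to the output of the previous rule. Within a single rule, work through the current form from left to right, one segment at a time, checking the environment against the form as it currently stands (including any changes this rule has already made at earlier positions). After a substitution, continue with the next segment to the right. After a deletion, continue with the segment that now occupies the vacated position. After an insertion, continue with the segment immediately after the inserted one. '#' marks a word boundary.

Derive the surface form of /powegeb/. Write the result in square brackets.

[powgp]

(1) Final Obstruent Devoicing: [powegeb] → [powegep]
(2) Geminate Reduction: no change — [powegep]
(3) Syncope: [powegep] → [powgp]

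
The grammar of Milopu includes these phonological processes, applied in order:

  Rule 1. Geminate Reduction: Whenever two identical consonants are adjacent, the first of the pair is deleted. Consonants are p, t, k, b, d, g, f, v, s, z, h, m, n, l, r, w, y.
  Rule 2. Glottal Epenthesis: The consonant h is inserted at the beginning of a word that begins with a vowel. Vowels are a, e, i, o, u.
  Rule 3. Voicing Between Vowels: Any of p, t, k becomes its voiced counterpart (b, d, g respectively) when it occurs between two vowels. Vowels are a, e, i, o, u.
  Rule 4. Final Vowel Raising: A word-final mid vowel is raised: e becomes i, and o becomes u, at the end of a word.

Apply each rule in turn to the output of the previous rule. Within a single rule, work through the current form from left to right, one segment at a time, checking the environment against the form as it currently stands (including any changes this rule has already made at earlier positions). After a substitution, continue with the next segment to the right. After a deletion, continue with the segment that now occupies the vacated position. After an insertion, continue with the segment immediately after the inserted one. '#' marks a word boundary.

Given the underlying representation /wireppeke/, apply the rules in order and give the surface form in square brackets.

Rule 1 Geminate Reduction: [wireppeke] → [wirepeke]
Rule 2 Glottal Epenthesis: no change — [wirepeke]
Rule 3 Voicing Between Vowels: [wirepeke] → [wirebege]
Rule 4 Final Vowel Raising: [wirebege] → [wirebegi]

[wirebegi]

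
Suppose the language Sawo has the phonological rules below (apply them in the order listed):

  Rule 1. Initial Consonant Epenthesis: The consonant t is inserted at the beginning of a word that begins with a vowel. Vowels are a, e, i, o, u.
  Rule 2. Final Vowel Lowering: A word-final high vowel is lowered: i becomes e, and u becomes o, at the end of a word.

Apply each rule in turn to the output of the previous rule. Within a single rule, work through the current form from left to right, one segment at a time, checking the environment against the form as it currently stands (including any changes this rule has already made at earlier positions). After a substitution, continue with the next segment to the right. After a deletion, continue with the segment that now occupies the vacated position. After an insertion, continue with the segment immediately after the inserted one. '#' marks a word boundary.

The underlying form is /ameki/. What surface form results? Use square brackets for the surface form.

Rule 1 Initial Consonant Epenthesis: [ameki] → [tameki]
Rule 2 Final Vowel Lowering: [tameki] → [tameke]

[tameke]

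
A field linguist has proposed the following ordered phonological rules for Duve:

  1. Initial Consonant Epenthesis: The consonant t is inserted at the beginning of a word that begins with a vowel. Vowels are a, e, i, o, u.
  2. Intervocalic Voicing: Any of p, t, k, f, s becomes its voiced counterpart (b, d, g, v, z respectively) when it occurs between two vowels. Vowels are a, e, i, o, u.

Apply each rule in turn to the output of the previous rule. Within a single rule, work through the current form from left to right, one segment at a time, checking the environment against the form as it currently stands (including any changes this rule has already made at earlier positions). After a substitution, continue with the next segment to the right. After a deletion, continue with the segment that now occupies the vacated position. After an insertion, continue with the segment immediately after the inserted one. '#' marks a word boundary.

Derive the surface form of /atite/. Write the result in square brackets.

1 Initial Consonant Epenthesis: [atite] → [tatite]
2 Intervocalic Voicing: [tatite] → [tadide]

[tadide]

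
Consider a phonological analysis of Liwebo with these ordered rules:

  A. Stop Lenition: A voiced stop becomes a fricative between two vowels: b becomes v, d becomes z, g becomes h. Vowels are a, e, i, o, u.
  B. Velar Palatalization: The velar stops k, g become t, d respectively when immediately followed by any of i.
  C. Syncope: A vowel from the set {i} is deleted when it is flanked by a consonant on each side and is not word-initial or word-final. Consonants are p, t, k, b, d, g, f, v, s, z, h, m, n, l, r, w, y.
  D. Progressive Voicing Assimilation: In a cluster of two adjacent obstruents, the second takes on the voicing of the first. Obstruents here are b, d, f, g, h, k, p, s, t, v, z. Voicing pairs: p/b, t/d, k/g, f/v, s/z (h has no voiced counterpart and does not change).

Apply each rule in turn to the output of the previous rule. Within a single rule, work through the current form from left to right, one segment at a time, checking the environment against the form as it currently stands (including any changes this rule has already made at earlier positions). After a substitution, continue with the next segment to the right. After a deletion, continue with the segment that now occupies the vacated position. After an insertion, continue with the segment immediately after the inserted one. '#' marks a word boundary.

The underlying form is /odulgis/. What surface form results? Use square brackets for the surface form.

[ozuldz]

A Stop Lenition: [odulgis] → [ozulgis]
B Velar Palatalization: [ozulgis] → [ozuldis]
C Syncope: [ozuldis] → [ozulds]
D Progressive Voicing Assimilation: [ozulds] → [ozuldz]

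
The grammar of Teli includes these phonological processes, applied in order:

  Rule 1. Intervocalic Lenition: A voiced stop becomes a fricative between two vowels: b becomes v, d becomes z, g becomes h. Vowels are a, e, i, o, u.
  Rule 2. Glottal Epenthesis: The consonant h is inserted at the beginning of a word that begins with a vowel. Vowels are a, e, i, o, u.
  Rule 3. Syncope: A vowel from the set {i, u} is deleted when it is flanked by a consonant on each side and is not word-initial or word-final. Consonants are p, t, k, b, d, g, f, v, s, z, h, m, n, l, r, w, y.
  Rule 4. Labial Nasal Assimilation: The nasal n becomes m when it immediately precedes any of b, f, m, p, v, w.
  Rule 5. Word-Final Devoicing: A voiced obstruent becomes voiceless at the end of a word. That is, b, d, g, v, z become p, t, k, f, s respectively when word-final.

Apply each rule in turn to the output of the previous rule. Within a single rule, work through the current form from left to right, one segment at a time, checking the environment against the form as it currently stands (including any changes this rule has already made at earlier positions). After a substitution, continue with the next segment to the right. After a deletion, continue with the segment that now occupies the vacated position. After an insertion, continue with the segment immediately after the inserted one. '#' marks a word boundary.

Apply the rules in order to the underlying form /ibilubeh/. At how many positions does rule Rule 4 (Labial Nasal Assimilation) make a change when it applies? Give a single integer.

0

Rule 1 Intervocalic Lenition: [ibilubeh] → [iviluveh]
Rule 2 Glottal Epenthesis: [iviluveh] → [hiviluveh]
Rule 3 Syncope: [hiviluveh] → [hvlveh]
Rule 4 Labial Nasal Assimilation: no change — [hvlveh]
Rule 5 Word-Final Devoicing: no change — [hvlveh]
Rule Rule 4 changed 0 position(s).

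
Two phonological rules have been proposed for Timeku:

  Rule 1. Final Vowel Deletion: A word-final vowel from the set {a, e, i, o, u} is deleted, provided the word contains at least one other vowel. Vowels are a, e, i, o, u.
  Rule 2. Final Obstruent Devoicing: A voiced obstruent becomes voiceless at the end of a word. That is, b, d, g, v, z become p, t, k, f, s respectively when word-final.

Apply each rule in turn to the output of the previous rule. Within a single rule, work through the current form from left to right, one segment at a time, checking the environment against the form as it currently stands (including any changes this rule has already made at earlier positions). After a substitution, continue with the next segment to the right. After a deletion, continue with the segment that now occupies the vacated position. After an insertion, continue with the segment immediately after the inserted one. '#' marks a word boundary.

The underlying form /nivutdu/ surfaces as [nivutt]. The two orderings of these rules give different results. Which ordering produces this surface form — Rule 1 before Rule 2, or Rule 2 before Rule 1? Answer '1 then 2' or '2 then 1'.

Order 1 then 2:
  1 Final Vowel Deletion: [nivutdu] → [nivutd]
  2 Final Obstruent Devoicing: [nivutd] → [nivutt]
  result: [nivutt]
Order 2 then 1:
  2 Final Obstruent Devoicing: no change — [nivutdu]
  1 Final Vowel Deletion: [nivutdu] → [nivutd]
  result: [nivutd]

1 then 2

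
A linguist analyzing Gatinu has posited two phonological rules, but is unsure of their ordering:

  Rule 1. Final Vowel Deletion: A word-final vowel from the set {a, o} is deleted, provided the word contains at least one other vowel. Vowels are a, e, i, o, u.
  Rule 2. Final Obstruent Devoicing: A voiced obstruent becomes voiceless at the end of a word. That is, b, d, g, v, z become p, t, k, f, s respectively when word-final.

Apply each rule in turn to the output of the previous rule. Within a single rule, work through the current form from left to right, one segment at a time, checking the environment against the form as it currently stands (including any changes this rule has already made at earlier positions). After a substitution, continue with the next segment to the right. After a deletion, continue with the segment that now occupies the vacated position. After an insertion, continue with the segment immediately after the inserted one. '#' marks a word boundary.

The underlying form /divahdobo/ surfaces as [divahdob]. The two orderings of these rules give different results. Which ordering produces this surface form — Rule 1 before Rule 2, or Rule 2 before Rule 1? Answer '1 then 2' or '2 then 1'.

2 then 1

Order 1 then 2:
  1 Final Vowel Deletion: [divahdobo] → [divahdob]
  2 Final Obstruent Devoicing: [divahdob] → [divahdop]
  result: [divahdop]
Order 2 then 1:
  2 Final Obstruent Devoicing: no change — [divahdobo]
  1 Final Vowel Deletion: [divahdobo] → [divahdob]
  result: [divahdob]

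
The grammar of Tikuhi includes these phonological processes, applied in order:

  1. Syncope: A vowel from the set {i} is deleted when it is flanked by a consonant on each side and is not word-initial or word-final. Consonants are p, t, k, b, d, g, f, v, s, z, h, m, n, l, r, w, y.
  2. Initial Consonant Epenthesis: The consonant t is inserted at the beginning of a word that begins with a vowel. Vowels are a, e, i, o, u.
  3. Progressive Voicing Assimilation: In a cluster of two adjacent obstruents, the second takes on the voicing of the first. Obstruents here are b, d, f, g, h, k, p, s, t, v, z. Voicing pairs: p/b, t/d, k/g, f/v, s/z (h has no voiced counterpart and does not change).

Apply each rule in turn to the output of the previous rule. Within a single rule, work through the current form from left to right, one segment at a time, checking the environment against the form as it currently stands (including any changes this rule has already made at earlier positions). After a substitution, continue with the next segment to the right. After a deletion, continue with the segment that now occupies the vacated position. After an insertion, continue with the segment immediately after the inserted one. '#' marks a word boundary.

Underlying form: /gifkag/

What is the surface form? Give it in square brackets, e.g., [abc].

[gvgag]

1 Syncope: [gifkag] → [gfkag]
2 Initial Consonant Epenthesis: no change — [gfkag]
3 Progressive Voicing Assimilation: [gfkag] → [gvgag]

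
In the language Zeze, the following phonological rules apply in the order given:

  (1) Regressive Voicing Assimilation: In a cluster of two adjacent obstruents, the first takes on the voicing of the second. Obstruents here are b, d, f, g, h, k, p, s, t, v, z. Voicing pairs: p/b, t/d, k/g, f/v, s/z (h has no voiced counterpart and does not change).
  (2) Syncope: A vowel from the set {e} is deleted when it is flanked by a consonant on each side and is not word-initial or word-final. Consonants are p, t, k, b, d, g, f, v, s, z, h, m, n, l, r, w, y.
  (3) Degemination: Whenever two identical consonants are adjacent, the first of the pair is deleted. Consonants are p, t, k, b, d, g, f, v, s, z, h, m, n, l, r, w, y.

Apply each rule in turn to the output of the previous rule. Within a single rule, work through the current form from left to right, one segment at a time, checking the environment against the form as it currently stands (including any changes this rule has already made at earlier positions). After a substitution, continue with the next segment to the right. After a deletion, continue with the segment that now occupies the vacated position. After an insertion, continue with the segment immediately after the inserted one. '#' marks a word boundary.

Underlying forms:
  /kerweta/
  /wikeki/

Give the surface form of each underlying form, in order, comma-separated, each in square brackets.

/kerweta/:
  (1) Regressive Voicing Assimilation: no change — [kerweta]
  (2) Syncope: [kerweta] → [krwta]
  (3) Degemination: no change — [krwta]
/wikeki/:
  (1) Regressive Voicing Assimilation: no change — [wikeki]
  (2) Syncope: [wikeki] → [wikki]
  (3) Degemination: [wikki] → [wiki]

[krwta], [wiki]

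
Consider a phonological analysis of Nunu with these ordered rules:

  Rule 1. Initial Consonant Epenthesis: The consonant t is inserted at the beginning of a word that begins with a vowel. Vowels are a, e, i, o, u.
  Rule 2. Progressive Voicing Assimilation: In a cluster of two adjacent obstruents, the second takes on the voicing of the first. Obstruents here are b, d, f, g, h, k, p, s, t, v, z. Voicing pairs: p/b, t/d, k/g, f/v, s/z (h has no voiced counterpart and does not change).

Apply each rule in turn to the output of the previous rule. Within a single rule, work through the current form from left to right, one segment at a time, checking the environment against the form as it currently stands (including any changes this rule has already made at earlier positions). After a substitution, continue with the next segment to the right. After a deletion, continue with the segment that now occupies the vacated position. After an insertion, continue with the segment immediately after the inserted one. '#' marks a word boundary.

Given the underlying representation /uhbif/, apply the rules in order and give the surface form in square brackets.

[tuhpif]

Rule 1 Initial Consonant Epenthesis: [uhbif] → [tuhbif]
Rule 2 Progressive Voicing Assimilation: [tuhbif] → [tuhpif]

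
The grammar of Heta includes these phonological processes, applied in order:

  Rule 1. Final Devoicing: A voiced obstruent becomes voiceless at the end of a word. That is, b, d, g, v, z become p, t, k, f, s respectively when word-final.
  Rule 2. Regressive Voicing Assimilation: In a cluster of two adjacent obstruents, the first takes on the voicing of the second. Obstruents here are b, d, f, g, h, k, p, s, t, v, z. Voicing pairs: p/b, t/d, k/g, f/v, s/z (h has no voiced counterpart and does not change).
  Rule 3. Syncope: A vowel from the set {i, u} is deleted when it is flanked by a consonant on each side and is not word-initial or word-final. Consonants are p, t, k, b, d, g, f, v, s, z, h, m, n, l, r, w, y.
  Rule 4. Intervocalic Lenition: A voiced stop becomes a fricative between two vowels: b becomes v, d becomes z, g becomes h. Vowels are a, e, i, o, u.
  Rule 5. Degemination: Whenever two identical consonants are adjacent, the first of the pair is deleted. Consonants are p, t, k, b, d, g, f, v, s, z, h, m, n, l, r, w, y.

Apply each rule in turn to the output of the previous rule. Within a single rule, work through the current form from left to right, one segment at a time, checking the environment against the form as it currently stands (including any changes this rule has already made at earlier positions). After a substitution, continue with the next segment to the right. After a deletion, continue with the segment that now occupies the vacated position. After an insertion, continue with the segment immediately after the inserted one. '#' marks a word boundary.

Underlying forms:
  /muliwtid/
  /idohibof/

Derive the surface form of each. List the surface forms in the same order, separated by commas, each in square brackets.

/muliwtid/:
  Rule 1 Final Devoicing: [muliwtid] → [muliwtit]
  Rule 2 Regressive Voicing Assimilation: no change — [muliwtit]
  Rule 3 Syncope: [muliwtit] → [mlwtt]
  Rule 4 Intervocalic Lenition: no change — [mlwtt]
  Rule 5 Degemination: [mlwtt] → [mlwt]
/idohibof/:
  Rule 1 Final Devoicing: no change — [idohibof]
  Rule 2 Regressive Voicing Assimilation: no change — [idohibof]
  Rule 3 Syncope: [idohibof] → [idohbof]
  Rule 4 Intervocalic Lenition: [idohbof] → [izohbof]
  Rule 5 Degemination: no change — [izohbof]

[mlwt], [izohbof]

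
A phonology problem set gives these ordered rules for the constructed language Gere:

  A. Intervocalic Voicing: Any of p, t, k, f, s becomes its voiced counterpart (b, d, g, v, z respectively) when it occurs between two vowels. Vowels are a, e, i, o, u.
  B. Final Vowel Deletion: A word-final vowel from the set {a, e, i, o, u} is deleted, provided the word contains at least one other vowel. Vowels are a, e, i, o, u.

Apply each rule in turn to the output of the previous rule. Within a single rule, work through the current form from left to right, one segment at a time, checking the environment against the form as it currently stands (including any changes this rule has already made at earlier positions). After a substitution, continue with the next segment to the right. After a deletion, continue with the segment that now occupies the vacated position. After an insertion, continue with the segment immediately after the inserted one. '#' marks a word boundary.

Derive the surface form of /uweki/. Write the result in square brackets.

A Intervocalic Voicing: [uweki] → [uwegi]
B Final Vowel Deletion: [uwegi] → [uweg]

[uweg]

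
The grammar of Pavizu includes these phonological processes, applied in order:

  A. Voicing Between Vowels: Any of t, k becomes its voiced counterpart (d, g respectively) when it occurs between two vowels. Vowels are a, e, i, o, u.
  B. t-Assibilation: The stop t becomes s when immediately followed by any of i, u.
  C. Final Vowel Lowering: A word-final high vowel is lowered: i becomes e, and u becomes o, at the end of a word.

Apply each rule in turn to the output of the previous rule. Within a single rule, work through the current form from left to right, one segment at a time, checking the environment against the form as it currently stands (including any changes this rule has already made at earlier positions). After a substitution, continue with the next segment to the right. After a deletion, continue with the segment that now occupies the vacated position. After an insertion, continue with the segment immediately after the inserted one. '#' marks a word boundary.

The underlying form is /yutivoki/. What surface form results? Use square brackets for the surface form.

A Voicing Between Vowels: [yutivoki] → [yudivogi]
B t-Assibilation: no change — [yudivogi]
C Final Vowel Lowering: [yudivogi] → [yudivoge]

[yudivoge]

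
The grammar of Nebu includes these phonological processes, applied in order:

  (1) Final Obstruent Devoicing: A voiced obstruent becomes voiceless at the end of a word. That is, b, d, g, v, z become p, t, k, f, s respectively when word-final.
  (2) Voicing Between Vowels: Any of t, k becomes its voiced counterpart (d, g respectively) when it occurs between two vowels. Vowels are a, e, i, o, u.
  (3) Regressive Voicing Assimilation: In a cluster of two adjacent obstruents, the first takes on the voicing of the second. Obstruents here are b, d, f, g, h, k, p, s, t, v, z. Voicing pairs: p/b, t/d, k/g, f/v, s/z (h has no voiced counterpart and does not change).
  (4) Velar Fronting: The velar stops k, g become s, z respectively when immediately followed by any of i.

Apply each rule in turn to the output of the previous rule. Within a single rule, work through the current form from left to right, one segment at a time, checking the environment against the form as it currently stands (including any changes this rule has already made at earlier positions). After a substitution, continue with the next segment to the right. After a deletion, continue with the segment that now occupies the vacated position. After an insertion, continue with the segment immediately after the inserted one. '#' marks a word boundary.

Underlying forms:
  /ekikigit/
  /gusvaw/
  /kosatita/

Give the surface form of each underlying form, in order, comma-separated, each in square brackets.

[ezizizit], [guzvaw], [kosadida]

/ekikigit/:
  (1) Final Obstruent Devoicing: no change — [ekikigit]
  (2) Voicing Between Vowels: [ekikigit] → [egigigit]
  (3) Regressive Voicing Assimilation: no change — [egigigit]
  (4) Velar Fronting: [egigigit] → [ezizizit]
/gusvaw/:
  (1) Final Obstruent Devoicing: no change — [gusvaw]
  (2) Voicing Between Vowels: no change — [gusvaw]
  (3) Regressive Voicing Assimilation: [gusvaw] → [guzvaw]
  (4) Velar Fronting: no change — [guzvaw]
/kosatita/:
  (1) Final Obstruent Devoicing: no change — [kosatita]
  (2) Voicing Between Vowels: [kosatita] → [kosadida]
  (3) Regressive Voicing Assimilation: no change — [kosadida]
  (4) Velar Fronting: no change — [kosadida]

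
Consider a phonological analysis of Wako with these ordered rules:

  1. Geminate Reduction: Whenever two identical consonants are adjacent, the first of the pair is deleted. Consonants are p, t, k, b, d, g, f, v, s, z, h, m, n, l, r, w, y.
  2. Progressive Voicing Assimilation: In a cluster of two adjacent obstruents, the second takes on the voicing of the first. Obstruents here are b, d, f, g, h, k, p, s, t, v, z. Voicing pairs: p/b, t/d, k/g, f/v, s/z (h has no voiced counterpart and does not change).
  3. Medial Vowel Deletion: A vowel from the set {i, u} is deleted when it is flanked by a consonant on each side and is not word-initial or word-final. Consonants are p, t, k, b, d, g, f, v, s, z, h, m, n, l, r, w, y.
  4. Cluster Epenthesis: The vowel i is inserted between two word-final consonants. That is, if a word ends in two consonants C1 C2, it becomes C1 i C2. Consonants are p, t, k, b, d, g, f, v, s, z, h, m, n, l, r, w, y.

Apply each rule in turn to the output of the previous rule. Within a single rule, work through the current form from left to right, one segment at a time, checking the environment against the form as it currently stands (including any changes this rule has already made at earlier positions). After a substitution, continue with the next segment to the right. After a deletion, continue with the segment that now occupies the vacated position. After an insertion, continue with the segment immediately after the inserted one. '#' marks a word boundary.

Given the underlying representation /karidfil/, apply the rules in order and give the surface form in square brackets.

1 Geminate Reduction: no change — [karidfil]
2 Progressive Voicing Assimilation: [karidfil] → [karidvil]
3 Medial Vowel Deletion: [karidvil] → [kardvl]
4 Cluster Epenthesis: [kardvl] → [kardvil]

[kardvil]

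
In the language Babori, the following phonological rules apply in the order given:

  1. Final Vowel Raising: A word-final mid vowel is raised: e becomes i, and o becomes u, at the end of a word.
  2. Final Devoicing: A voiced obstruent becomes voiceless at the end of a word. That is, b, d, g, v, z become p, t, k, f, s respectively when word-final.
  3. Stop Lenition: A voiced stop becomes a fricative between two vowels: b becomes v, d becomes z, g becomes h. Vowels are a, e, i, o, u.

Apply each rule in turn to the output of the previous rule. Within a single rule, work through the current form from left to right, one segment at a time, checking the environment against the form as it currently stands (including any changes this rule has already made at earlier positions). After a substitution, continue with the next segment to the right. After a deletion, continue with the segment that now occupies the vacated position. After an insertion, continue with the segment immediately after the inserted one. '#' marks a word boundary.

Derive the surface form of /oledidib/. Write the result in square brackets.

1 Final Vowel Raising: no change — [oledidib]
2 Final Devoicing: [oledidib] → [oledidip]
3 Stop Lenition: [oledidip] → [olezizip]

[olezizip]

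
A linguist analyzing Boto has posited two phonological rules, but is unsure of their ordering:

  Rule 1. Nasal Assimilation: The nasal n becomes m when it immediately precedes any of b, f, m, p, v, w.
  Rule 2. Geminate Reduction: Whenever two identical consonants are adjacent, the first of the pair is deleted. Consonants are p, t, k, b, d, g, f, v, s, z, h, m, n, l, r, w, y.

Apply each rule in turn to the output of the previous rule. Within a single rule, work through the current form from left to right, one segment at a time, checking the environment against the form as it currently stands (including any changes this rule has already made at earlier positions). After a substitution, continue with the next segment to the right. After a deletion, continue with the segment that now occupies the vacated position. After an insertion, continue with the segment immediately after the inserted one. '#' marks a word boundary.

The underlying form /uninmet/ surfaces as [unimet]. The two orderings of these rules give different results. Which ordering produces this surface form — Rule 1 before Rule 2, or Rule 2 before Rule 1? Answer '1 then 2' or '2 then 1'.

1 then 2

Order 1 then 2:
  1 Nasal Assimilation: [uninmet] → [unimmet]
  2 Geminate Reduction: [unimmet] → [unimet]
  result: [unimet]
Order 2 then 1:
  2 Geminate Reduction: no change — [uninmet]
  1 Nasal Assimilation: [uninmet] → [unimmet]
  result: [unimmet]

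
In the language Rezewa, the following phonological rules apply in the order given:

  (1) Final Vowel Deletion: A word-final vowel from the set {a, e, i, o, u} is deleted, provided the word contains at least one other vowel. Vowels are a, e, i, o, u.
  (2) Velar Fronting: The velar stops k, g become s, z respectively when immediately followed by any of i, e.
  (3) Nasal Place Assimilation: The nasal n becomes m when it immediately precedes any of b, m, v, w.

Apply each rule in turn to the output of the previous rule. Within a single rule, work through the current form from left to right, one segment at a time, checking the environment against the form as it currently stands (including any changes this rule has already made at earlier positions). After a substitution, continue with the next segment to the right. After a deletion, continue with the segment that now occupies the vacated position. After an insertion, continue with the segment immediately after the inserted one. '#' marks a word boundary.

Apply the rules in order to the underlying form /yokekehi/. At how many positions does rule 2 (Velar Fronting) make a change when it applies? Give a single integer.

2

(1) Final Vowel Deletion: [yokekehi] → [yokekeh]
(2) Velar Fronting: [yokekeh] → [yoseseh]
(3) Nasal Place Assimilation: no change — [yoseseh]
Rule 2 changed 2 position(s).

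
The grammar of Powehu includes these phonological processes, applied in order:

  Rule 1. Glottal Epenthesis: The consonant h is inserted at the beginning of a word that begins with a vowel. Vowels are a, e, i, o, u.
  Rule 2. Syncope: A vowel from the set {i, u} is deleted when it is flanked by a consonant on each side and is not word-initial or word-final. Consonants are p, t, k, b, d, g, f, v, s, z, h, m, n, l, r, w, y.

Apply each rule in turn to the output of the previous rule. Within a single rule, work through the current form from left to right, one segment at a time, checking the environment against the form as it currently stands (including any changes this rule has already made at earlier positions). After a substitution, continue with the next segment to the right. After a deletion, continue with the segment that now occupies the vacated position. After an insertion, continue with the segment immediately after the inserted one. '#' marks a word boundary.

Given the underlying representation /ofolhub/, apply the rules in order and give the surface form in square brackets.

[hofolhb]

Rule 1 Glottal Epenthesis: [ofolhub] → [hofolhub]
Rule 2 Syncope: [hofolhub] → [hofolhb]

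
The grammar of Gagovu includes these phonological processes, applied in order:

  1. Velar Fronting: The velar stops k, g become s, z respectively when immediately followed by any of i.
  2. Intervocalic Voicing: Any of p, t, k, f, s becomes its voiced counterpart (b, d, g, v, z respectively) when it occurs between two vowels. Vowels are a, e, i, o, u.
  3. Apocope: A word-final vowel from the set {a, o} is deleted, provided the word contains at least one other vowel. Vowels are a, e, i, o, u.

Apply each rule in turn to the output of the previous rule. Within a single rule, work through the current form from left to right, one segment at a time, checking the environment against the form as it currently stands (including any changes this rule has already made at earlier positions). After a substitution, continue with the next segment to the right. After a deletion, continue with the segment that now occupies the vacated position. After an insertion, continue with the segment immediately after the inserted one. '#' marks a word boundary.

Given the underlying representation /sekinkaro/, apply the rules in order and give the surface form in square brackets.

[sezinkar]

1 Velar Fronting: [sekinkaro] → [sesinkaro]
2 Intervocalic Voicing: [sesinkaro] → [sezinkaro]
3 Apocope: [sezinkaro] → [sezinkar]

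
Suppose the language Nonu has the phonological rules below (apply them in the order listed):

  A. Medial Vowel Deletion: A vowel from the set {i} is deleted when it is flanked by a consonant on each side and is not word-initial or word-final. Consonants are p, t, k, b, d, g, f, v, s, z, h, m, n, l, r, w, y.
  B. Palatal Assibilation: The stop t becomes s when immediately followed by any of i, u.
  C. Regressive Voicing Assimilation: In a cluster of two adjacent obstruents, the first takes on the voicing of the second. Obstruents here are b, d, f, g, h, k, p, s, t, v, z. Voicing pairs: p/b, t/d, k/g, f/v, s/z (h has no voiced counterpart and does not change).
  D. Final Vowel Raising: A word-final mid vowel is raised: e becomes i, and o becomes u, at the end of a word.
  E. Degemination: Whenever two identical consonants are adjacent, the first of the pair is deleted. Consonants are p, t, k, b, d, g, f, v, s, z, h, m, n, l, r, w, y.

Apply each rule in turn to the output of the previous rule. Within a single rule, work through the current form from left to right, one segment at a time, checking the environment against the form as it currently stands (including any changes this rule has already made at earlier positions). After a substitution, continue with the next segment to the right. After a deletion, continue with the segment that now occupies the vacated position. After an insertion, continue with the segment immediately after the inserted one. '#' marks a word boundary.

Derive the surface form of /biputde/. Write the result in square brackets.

A Medial Vowel Deletion: [biputde] → [bputde]
B Palatal Assibilation: no change — [bputde]
C Regressive Voicing Assimilation: [bputde] → [ppudde]
D Final Vowel Raising: [ppudde] → [ppuddi]
E Degemination: [ppuddi] → [pudi]

[pudi]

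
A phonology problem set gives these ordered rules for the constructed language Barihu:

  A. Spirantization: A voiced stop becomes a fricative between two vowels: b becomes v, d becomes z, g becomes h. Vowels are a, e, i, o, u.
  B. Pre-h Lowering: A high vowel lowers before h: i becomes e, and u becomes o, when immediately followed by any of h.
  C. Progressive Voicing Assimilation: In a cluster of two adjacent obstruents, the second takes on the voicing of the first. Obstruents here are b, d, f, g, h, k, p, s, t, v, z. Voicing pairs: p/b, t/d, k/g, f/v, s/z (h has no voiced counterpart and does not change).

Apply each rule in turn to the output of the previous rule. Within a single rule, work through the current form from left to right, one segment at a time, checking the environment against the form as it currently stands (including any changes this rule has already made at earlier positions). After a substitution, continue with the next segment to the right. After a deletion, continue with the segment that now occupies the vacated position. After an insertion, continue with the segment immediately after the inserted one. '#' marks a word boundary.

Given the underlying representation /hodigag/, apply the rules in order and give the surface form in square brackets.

[hozehag]

A Spirantization: [hodigag] → [hozihag]
B Pre-h Lowering: [hozihag] → [hozehag]
C Progressive Voicing Assimilation: no change — [hozehag]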